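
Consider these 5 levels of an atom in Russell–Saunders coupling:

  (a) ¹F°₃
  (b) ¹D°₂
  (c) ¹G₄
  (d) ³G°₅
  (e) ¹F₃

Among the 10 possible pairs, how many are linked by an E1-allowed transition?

(a)–(b): forbidden (parity).
(a)–(c): allowed.
(a)–(d): forbidden (parity, ΔS, ΔJ).
(a)–(e): allowed.
(b)–(c): forbidden (ΔL, ΔJ).
(b)–(d): forbidden (parity, ΔS, ΔL, ΔJ).
(b)–(e): allowed.
(c)–(d): forbidden (ΔS).
(c)–(e): forbidden (parity).
(d)–(e): forbidden (ΔS, ΔJ).
Allowed pairs: 3 of 10.

3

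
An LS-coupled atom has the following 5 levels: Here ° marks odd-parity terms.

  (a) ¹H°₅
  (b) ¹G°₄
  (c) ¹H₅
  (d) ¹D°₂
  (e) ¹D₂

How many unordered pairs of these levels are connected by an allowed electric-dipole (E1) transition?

(a)–(b): forbidden (parity).
(a)–(c): allowed.
(a)–(d): forbidden (parity, ΔL, ΔJ).
(a)–(e): forbidden (ΔL, ΔJ).
(b)–(c): allowed.
(b)–(d): forbidden (parity, ΔL, ΔJ).
(b)–(e): forbidden (ΔL, ΔJ).
(c)–(d): forbidden (ΔL, ΔJ).
(c)–(e): forbidden (parity, ΔL, ΔJ).
(d)–(e): allowed.
Allowed pairs: 3 of 10.

3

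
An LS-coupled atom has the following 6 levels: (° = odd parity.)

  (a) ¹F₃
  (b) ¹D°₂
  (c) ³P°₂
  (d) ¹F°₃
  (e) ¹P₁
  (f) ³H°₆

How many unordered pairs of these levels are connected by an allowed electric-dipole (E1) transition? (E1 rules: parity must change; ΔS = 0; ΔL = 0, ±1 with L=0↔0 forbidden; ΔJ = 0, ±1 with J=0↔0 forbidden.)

(a)–(b): allowed.
(a)–(c): forbidden (ΔS, ΔL).
(a)–(d): allowed.
(a)–(e): forbidden (parity, ΔL, ΔJ).
(a)–(f): forbidden (ΔS, ΔL, ΔJ).
(b)–(c): forbidden (parity, ΔS).
(b)–(d): forbidden (parity).
(b)–(e): allowed.
(b)–(f): forbidden (parity, ΔS, ΔL, ΔJ).
(c)–(d): forbidden (parity, ΔS, ΔL).
(c)–(e): forbidden (ΔS).
(c)–(f): forbidden (parity, ΔL, ΔJ).
(d)–(e): forbidden (ΔL, ΔJ).
(d)–(f): forbidden (parity, ΔS, ΔL, ΔJ).
(e)–(f): forbidden (ΔS, ΔL, ΔJ).
Allowed pairs: 3 of 15.

3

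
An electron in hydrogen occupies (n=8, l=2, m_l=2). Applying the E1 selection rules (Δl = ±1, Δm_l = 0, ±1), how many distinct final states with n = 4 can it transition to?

4

E1 requires Δl = ±1, so l_f ∈ {1, 3}; with 0 ≤ l_f ≤ n_f−1 = 3, the allowed l_f values are {1, 3}.
For l_f = 1: m_f ∈ {m_i−1, m_i, m_i+1} ∩ [−1, 1] = {1} → 1 state.
For l_f = 3: m_f ∈ {m_i−1, m_i, m_i+1} ∩ [−3, 3] = {1, 2, 3} → 3 states.
Total: 4.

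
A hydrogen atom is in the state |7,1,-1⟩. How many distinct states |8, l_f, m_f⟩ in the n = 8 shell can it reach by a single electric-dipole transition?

4

E1 requires Δl = ±1, so l_f ∈ {0, 2}; with 0 ≤ l_f ≤ n_f−1 = 7, the allowed l_f values are {0, 2}.
For l_f = 0: m_f ∈ {m_i−1, m_i, m_i+1} ∩ [−0, 0] = {0} → 1 state.
For l_f = 2: m_f ∈ {m_i−1, m_i, m_i+1} ∩ [−2, 2] = {-2, -1, 0} → 3 states.
Total: 4.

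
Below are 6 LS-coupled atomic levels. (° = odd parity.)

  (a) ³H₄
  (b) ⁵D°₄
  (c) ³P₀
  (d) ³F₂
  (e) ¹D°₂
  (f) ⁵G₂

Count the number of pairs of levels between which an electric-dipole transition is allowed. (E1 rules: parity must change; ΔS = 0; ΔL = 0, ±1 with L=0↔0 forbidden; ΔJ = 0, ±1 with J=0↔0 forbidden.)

0

(a)–(b): forbidden (ΔS, ΔL).
(a)–(c): forbidden (parity, ΔL, ΔJ).
(a)–(d): forbidden (parity, ΔL, ΔJ).
(a)–(e): forbidden (ΔS, ΔL, ΔJ).
(a)–(f): forbidden (parity, ΔS, ΔJ).
(b)–(c): forbidden (ΔS, ΔJ).
(b)–(d): forbidden (ΔS, ΔJ).
(b)–(e): forbidden (parity, ΔS, ΔJ).
(b)–(f): forbidden (ΔL, ΔJ).
(c)–(d): forbidden (parity, ΔL, ΔJ).
(c)–(e): forbidden (ΔS, ΔJ).
(c)–(f): forbidden (parity, ΔS, ΔL, ΔJ).
(d)–(e): forbidden (ΔS).
(d)–(f): forbidden (parity, ΔS).
(e)–(f): forbidden (ΔS, ΔL).
Allowed pairs: 0 of 15.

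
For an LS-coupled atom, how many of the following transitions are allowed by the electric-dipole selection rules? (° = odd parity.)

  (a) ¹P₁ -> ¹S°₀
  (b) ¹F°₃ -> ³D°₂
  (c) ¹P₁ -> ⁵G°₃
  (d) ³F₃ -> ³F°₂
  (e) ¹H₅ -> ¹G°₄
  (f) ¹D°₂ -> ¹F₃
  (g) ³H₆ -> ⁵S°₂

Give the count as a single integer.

(a) allowed
(b) forbidden (parity, ΔS fail)
(c) forbidden (ΔS, ΔL, ΔJ fail)
(d) allowed
(e) allowed
(f) allowed
(g) forbidden (ΔS, ΔL, ΔJ fail)
Total allowed: 4 of 7.

4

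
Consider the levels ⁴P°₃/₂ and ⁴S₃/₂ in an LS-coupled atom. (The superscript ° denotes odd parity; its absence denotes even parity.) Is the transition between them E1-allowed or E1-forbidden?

Reading off the term symbols: S 3/2→3/2, L 1→0, J 3/2→3/2, parity odd→even.
ΔL = 0, ±1 (not L=0↔0): L: 1 → 0, ΔL = -1 — satisfied.
ΔJ = 0, ±1 (not J=0↔0): J: 3/2 → 3/2, ΔJ = +0 — satisfied.
ΔS = 0: S: 3/2 → 3/2 — satisfied.
Parity must change: odd → even — satisfied.
All four E1 rules are satisfied.

allowed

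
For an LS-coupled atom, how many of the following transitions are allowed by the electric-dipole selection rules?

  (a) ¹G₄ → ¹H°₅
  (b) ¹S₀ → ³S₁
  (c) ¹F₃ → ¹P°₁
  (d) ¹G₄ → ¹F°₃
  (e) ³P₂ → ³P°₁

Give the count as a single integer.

3

(a) allowed
(b) forbidden (parity, ΔS, ΔL fail)
(c) forbidden (ΔL, ΔJ fail)
(d) allowed
(e) allowed
Total allowed: 3 of 5.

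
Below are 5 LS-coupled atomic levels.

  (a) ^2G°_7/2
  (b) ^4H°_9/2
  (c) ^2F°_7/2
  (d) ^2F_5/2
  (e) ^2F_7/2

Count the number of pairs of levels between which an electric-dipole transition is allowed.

4

(a)–(b): forbidden (parity, ΔS).
(a)–(c): forbidden (parity).
(a)–(d): allowed.
(a)–(e): allowed.
(b)–(c): forbidden (parity, ΔS, ΔL).
(b)–(d): forbidden (ΔS, ΔL, ΔJ).
(b)–(e): forbidden (ΔS, ΔL).
(c)–(d): allowed.
(c)–(e): allowed.
(d)–(e): forbidden (parity).
Allowed pairs: 4 of 10.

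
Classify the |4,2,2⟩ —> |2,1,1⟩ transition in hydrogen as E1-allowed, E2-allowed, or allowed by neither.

E1

Δl = 1 − 2 = -1; l_i + l_f = 3.
Δm_l = -1.
E1 (Δl = ±1, |Δm_l| ≤ 1): satisfied.
E2 (Δl = 0,±2, l_i+l_f ≥ 2, |Δm_l| ≤ 2): not satisfied.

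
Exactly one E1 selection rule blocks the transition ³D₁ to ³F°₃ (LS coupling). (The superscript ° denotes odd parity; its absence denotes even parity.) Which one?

Initial level: S=1, L=2, J=1, parity even. Final level: S=1, L=3, J=3, parity odd.
Parity must change: even → odd — satisfied.
ΔS = 0: S: 1 → 1 — satisfied.
ΔJ = 0, ±1 (not J=0↔0): J: 1 → 3, ΔJ = +2 — violated.
ΔL = 0, ±1 (not L=0↔0): L: 2 → 3, ΔL = +1 — satisfied.

the ΔJ = 0, ±1 rule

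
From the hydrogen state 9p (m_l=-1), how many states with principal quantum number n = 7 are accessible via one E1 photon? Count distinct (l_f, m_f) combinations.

E1 requires Δl = ±1, so l_f ∈ {0, 2}; with 0 ≤ l_f ≤ n_f−1 = 6, the allowed l_f values are {0, 2}.
For l_f = 0: m_f ∈ {m_i−1, m_i, m_i+1} ∩ [−0, 0] = {0} → 1 state.
For l_f = 2: m_f ∈ {m_i−1, m_i, m_i+1} ∩ [−2, 2] = {-2, -1, 0} → 3 states.
Total: 4.

4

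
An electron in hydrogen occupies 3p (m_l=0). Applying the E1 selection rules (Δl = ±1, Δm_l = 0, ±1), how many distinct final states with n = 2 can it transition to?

E1 requires Δl = ±1, so l_f ∈ {0, 2}; with 0 ≤ l_f ≤ n_f−1 = 1, the allowed l_f values are {0}.
For l_f = 0: m_f ∈ {m_i−1, m_i, m_i+1} ∩ [−0, 0] = {0} → 1 state.
Total: 1.

1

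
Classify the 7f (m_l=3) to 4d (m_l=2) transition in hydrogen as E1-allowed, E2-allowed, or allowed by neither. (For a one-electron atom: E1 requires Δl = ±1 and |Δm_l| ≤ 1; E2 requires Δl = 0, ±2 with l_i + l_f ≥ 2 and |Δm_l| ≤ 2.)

Δl = 2 − 3 = -1; l_i + l_f = 5.
Δm_l = -1.
E1 (Δl = ±1, |Δm_l| ≤ 1): satisfied.
E2 (Δl = 0,±2, l_i+l_f ≥ 2, |Δm_l| ≤ 2): not satisfied.

E1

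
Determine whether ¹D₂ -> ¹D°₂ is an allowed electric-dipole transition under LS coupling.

Reading off the term symbols: S 0→0, L 2→2, J 2→2, parity even→odd.
ΔS = 0: S: 0 → 0 — passes.
Parity must change: even → odd — passes.
ΔL = 0, ±1 (not L=0↔0): L: 2 → 2, ΔL = +0 — passes.
ΔJ = 0, ±1 (not J=0↔0): J: 2 → 2, ΔJ = +0 — passes.
All four E1 rules are satisfied.

allowed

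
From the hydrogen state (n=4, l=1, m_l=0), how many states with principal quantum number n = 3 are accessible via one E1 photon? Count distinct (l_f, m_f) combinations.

4

E1 requires Δl = ±1, so l_f ∈ {0, 2}; with 0 ≤ l_f ≤ n_f−1 = 2, the allowed l_f values are {0, 2}.
For l_f = 0: m_f ∈ {m_i−1, m_i, m_i+1} ∩ [−0, 0] = {0} → 1 state.
For l_f = 2: m_f ∈ {m_i−1, m_i, m_i+1} ∩ [−2, 2] = {-1, 0, 1} → 3 states.
Total: 4.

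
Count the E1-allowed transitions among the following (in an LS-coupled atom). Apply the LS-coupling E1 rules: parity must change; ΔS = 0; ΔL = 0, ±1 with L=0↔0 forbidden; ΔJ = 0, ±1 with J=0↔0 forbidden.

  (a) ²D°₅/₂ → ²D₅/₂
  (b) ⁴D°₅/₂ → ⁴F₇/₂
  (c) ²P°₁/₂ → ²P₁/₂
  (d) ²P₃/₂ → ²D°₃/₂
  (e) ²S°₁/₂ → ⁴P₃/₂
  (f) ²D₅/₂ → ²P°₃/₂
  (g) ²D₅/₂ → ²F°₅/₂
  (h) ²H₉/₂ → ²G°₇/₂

(a) allowed
(b) allowed
(c) allowed
(d) allowed
(e) forbidden (ΔS fails)
(f) allowed
(g) allowed
(h) allowed
Total allowed: 7 of 8.

7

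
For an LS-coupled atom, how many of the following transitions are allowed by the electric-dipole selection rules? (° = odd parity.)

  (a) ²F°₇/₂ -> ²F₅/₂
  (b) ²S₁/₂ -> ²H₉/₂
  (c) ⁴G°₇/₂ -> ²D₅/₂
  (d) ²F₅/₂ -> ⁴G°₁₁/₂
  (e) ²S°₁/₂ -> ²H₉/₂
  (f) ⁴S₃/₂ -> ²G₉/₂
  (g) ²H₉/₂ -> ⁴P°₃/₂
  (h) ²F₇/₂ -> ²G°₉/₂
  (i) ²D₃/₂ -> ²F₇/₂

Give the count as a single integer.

(a) allowed
(b) forbidden (parity, ΔL, ΔJ fail)
(c) forbidden (ΔS, ΔL fail)
(d) forbidden (ΔS, ΔJ fail)
(e) forbidden (ΔL, ΔJ fail)
(f) forbidden (parity, ΔS, ΔL, ΔJ fail)
(g) forbidden (ΔS, ΔL, ΔJ fail)
(h) allowed
(i) forbidden (parity, ΔJ fail)
Total allowed: 2 of 9.

2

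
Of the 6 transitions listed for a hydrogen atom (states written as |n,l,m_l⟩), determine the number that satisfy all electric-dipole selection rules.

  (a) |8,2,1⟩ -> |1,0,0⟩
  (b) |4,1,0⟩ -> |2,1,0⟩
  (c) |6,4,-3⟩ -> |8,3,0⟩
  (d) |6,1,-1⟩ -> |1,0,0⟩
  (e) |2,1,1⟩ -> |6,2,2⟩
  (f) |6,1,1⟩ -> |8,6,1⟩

2

(a) forbidden — Δl = -2 (E1 requires Δl = ±1)
(b) forbidden — Δl = +0 (E1 requires Δl = ±1)
(c) forbidden — Δm_l = +3 (E1 requires Δm_l = 0, ±1)
(d) allowed
(e) allowed
(f) forbidden — Δl = +5 (E1 requires Δl = ±1)
Total allowed: 2 of 6.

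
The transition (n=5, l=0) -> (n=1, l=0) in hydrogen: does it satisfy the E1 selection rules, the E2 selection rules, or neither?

Δl = 0 − 0 = +0; l_i + l_f = 0.
E1 (Δl = ±1): not satisfied.
E2 (Δl = 0,±2, l_i+l_f ≥ 2): not satisfied.

neither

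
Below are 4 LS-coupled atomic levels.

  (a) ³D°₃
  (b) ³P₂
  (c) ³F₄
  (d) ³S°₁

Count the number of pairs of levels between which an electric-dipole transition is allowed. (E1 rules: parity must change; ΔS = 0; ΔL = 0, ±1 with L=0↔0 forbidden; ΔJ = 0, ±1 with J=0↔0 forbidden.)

3

(a)–(b): allowed.
(a)–(c): allowed.
(a)–(d): forbidden (parity, ΔL, ΔJ).
(b)–(c): forbidden (parity, ΔL, ΔJ).
(b)–(d): allowed.
(c)–(d): forbidden (ΔL, ΔJ).
Allowed pairs: 3 of 6.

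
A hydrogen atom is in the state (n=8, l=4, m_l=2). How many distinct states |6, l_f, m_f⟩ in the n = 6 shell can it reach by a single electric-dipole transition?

E1 requires Δl = ±1, so l_f ∈ {3, 5}; with 0 ≤ l_f ≤ n_f−1 = 5, the allowed l_f values are {3, 5}.
For l_f = 3: m_f ∈ {m_i−1, m_i, m_i+1} ∩ [−3, 3] = {1, 2, 3} → 3 states.
For l_f = 5: m_f ∈ {m_i−1, m_i, m_i+1} ∩ [−5, 5] = {1, 2, 3} → 3 states.
Total: 6.

6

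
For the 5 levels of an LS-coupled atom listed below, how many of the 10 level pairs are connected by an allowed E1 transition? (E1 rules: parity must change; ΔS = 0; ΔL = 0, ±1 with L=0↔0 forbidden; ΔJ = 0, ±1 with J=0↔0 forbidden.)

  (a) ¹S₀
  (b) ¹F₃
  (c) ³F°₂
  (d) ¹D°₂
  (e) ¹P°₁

2

(a)–(b): forbidden (parity, ΔL, ΔJ).
(a)–(c): forbidden (ΔS, ΔL, ΔJ).
(a)–(d): forbidden (ΔL, ΔJ).
(a)–(e): allowed.
(b)–(c): forbidden (ΔS).
(b)–(d): allowed.
(b)–(e): forbidden (ΔL, ΔJ).
(c)–(d): forbidden (parity, ΔS).
(c)–(e): forbidden (parity, ΔS, ΔL).
(d)–(e): forbidden (parity).
Allowed pairs: 2 of 10.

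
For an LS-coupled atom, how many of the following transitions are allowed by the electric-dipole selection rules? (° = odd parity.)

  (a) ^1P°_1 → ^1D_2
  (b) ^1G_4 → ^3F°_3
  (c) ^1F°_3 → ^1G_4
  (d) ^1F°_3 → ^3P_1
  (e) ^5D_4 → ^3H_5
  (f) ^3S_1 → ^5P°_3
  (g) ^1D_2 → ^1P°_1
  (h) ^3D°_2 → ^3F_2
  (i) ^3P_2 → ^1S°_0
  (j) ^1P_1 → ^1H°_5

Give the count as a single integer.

4

(a) allowed
(b) forbidden (ΔS fails)
(c) allowed
(d) forbidden (ΔS, ΔL, ΔJ fail)
(e) forbidden (parity, ΔS, ΔL fail)
(f) forbidden (ΔS, ΔJ fail)
(g) allowed
(h) allowed
(i) forbidden (ΔS, ΔJ fail)
(j) forbidden (ΔL, ΔJ fail)
Total allowed: 4 of 10.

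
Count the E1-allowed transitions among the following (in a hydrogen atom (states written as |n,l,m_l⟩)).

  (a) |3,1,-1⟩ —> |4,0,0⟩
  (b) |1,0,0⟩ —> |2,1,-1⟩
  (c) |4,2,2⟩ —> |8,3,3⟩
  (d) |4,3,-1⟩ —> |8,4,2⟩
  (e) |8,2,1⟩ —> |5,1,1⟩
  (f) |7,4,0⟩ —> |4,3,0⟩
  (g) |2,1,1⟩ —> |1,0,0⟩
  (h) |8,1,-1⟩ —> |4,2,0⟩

(a) allowed
(b) allowed
(c) allowed
(d) forbidden — Δm_l = +3 (E1 requires Δm_l = 0, ±1)
(e) allowed
(f) allowed
(g) allowed
(h) allowed
Total allowed: 7 of 8.

7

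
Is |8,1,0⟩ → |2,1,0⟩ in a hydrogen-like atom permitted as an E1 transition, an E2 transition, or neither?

Δl = 1 − 1 = +0; l_i + l_f = 2.
Δm_l = +0.
E1 (Δl = ±1, |Δm_l| ≤ 1): not satisfied.
E2 (Δl = 0,±2, l_i+l_f ≥ 2, |Δm_l| ≤ 2): satisfied.

E2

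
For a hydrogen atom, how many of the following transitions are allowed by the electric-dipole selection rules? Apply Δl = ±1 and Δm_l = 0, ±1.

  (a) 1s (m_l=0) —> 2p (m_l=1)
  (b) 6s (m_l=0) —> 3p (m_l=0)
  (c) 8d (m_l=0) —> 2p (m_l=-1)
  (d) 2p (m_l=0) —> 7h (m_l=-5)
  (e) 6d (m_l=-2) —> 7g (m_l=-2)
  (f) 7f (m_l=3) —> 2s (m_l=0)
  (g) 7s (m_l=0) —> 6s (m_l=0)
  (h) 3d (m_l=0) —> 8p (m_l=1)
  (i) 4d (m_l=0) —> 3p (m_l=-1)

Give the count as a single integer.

(a) allowed
(b) allowed
(c) allowed
(d) forbidden — Δl = +4 (E1 requires Δl = ±1); Δm_l = -5 (E1 requires Δm_l = 0, ±1)
(e) forbidden — Δl = +2 (E1 requires Δl = ±1)
(f) forbidden — Δl = -3 (E1 requires Δl = ±1); Δm_l = -3 (E1 requires Δm_l = 0, ±1)
(g) forbidden — Δl = +0 (E1 requires Δl = ±1)
(h) allowed
(i) allowed
Total allowed: 5 of 9.

5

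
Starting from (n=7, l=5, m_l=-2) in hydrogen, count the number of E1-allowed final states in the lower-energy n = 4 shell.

E1 requires l_f ∈ {4, 6}, but neither lies in [0, 3], so no final state is reachable.
Total: 0.

0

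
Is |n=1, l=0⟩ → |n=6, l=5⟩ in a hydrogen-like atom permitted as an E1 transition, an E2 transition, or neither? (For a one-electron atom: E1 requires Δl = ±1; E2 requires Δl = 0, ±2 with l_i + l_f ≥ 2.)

Δl = 5 − 0 = +5; l_i + l_f = 5.
E1 (Δl = ±1): not satisfied.
E2 (Δl = 0,±2, l_i+l_f ≥ 2): not satisfied.

neither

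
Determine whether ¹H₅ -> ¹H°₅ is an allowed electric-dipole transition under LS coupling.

allowed

Parity must change: even → odd — passes.
ΔL = 0, ±1 (not L=0↔0): L: 5 → 5, ΔL = +0 — passes.
ΔJ = 0, ±1 (not J=0↔0): J: 5 → 5, ΔJ = +0 — passes.
ΔS = 0: S: 0 → 0 — passes.
All four E1 rules are satisfied.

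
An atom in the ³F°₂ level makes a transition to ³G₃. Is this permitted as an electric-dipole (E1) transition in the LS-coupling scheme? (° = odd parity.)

Initial level: S=1, L=3, J=2, parity odd. Final level: S=1, L=4, J=3, parity even.
ΔS = 0: S: 1 → 1 — passes.
ΔL = 0, ±1 (not L=0↔0): L: 3 → 4, ΔL = +1 — passes.
Parity must change: odd → even — passes.
ΔJ = 0, ±1 (not J=0↔0): J: 2 → 3, ΔJ = +1 — passes.
All four E1 rules are satisfied.

allowed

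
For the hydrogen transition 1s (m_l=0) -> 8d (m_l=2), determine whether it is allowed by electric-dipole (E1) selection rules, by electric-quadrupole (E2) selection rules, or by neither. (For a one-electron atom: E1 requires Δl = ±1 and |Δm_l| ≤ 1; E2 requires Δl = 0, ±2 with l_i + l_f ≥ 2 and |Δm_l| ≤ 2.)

Δl = 2 − 0 = +2; l_i + l_f = 2.
Δm_l = +2.
E1 (Δl = ±1, |Δm_l| ≤ 1): not satisfied.
E2 (Δl = 0,±2, l_i+l_f ≥ 2, |Δm_l| ≤ 2): satisfied.

E2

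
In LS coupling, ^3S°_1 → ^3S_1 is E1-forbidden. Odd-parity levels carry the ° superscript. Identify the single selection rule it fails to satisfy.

Parity must change: odd → even — satisfied.
ΔS = 0: S: 1 → 1 — satisfied.
ΔL = 0, ±1 (not L=0↔0): L: 0 → 0, ΔL = +0 — violated.
ΔJ = 0, ±1 (not J=0↔0): J: 1 → 1, ΔJ = +0 — satisfied.

the L=0 ↔ L=0 exclusion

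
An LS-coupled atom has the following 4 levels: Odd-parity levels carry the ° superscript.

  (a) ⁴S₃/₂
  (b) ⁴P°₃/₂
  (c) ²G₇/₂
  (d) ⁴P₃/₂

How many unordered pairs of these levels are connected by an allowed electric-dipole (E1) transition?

(a)–(b): allowed.
(a)–(c): forbidden (parity, ΔS, ΔL, ΔJ).
(a)–(d): forbidden (parity).
(b)–(c): forbidden (ΔS, ΔL, ΔJ).
(b)–(d): allowed.
(c)–(d): forbidden (parity, ΔS, ΔL, ΔJ).
Allowed pairs: 2 of 6.

2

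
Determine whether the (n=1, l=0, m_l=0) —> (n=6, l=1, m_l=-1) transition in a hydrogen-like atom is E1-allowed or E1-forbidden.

Initial l = 0, final l = 1, so Δl = +1. E1 requires Δl = ±1: ok.
m_l: 0 → -1 (Δm_l = -1). |Δm_l| ≤ 1 ok.
All E1 selection rules are satisfied.

allowed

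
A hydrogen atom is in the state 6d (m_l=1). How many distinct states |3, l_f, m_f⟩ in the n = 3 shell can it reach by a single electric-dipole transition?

2

E1 requires Δl = ±1, so l_f ∈ {1, 3}; with 0 ≤ l_f ≤ n_f−1 = 2, the allowed l_f values are {1}.
For l_f = 1: m_f ∈ {m_i−1, m_i, m_i+1} ∩ [−1, 1] = {0, 1} → 2 states.
Total: 2.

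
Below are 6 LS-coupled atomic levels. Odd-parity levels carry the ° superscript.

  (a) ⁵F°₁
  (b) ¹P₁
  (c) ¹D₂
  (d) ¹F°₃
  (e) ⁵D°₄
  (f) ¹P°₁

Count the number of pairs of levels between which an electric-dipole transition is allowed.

(a)–(b): forbidden (ΔS, ΔL).
(a)–(c): forbidden (ΔS).
(a)–(d): forbidden (parity, ΔS, ΔJ).
(a)–(e): forbidden (parity, ΔJ).
(a)–(f): forbidden (parity, ΔS, ΔL).
(b)–(c): forbidden (parity).
(b)–(d): forbidden (ΔL, ΔJ).
(b)–(e): forbidden (ΔS, ΔJ).
(b)–(f): allowed.
(c)–(d): allowed.
(c)–(e): forbidden (ΔS, ΔJ).
(c)–(f): allowed.
(d)–(e): forbidden (parity, ΔS).
(d)–(f): forbidden (parity, ΔL, ΔJ).
(e)–(f): forbidden (parity, ΔS, ΔJ).
Allowed pairs: 3 of 15.

3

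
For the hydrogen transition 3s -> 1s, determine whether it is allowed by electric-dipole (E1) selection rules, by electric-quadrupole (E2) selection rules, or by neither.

Δl = 0 − 0 = +0; l_i + l_f = 0.
E1 (Δl = ±1): not satisfied.
E2 (Δl = 0,±2, l_i+l_f ≥ 2): not satisfied.

neither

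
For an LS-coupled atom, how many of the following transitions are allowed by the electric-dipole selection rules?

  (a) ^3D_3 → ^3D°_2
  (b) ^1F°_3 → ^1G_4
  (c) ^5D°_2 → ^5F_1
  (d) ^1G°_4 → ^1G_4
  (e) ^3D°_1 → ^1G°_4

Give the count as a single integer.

4

(a) allowed
(b) allowed
(c) allowed
(d) allowed
(e) forbidden (parity, ΔS, ΔL, ΔJ fail)
Total allowed: 4 of 5.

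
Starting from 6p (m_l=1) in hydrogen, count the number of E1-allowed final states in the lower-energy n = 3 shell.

4

E1 requires Δl = ±1, so l_f ∈ {0, 2}; with 0 ≤ l_f ≤ n_f−1 = 2, the allowed l_f values are {0, 2}.
For l_f = 0: m_f ∈ {m_i−1, m_i, m_i+1} ∩ [−0, 0] = {0} → 1 state.
For l_f = 2: m_f ∈ {m_i−1, m_i, m_i+1} ∩ [−2, 2] = {0, 1, 2} → 3 states.
Total: 4.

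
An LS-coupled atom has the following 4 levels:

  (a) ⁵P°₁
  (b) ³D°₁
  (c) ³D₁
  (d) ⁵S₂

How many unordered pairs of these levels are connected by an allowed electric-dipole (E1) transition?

2

(a)–(b): forbidden (parity, ΔS).
(a)–(c): forbidden (ΔS).
(a)–(d): allowed.
(b)–(c): allowed.
(b)–(d): forbidden (ΔS, ΔL).
(c)–(d): forbidden (parity, ΔS, ΔL).
Allowed pairs: 2 of 6.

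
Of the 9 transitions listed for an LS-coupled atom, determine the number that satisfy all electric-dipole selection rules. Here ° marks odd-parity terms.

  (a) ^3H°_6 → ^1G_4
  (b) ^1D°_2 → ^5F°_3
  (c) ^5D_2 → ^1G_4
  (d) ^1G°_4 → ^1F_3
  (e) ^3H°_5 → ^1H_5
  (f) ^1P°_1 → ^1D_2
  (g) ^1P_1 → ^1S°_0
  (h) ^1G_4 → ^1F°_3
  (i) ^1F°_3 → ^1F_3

5

(a) forbidden (ΔS, ΔJ fail)
(b) forbidden (parity, ΔS fail)
(c) forbidden (parity, ΔS, ΔL, ΔJ fail)
(d) allowed
(e) forbidden (ΔS fails)
(f) allowed
(g) allowed
(h) allowed
(i) allowed
Total allowed: 5 of 9.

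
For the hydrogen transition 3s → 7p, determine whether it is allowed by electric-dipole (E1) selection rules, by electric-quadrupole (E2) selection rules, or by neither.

Δl = 1 − 0 = +1; l_i + l_f = 1.
E1 (Δl = ±1): satisfied.
E2 (Δl = 0,±2, l_i+l_f ≥ 2): not satisfied.

E1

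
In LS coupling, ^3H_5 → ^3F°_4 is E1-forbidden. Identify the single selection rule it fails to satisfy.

Parity must change: even → odd — satisfied.
ΔS = 0: S: 1 → 1 — satisfied.
ΔL = 0, ±1 (not L=0↔0): L: 5 → 3, ΔL = -2 — violated.
ΔJ = 0, ±1 (not J=0↔0): J: 5 → 4, ΔJ = -1 — satisfied.

the ΔL = 0, ±1 rule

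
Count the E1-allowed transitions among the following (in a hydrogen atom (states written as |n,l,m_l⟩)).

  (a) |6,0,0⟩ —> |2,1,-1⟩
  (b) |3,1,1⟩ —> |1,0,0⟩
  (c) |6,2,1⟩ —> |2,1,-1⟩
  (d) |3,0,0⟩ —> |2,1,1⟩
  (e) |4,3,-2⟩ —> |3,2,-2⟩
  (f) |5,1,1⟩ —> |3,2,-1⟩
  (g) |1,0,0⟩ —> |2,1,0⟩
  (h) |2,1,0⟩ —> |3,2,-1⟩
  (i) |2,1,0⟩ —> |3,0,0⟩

7

(a) allowed
(b) allowed
(c) forbidden — Δm_l = -2 (E1 requires Δm_l = 0, ±1)
(d) allowed
(e) allowed
(f) forbidden — Δm_l = -2 (E1 requires Δm_l = 0, ±1)
(g) allowed
(h) allowed
(i) allowed
Total allowed: 7 of 9.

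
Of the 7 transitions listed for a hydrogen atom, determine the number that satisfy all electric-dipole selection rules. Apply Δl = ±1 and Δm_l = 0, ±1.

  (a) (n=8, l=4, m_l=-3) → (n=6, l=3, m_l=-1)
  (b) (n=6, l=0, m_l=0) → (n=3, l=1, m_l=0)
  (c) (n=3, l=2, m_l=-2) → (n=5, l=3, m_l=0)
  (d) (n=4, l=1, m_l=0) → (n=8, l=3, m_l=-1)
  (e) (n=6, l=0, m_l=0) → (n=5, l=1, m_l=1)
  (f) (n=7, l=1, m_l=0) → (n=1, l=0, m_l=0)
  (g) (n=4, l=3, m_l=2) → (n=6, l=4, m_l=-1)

(a) forbidden — Δm_l = +2 (E1 requires Δm_l = 0, ±1)
(b) allowed
(c) forbidden — Δm_l = +2 (E1 requires Δm_l = 0, ±1)
(d) forbidden — Δl = +2 (E1 requires Δl = ±1)
(e) allowed
(f) allowed
(g) forbidden — Δm_l = -3 (E1 requires Δm_l = 0, ±1)
Total allowed: 3 of 7.

3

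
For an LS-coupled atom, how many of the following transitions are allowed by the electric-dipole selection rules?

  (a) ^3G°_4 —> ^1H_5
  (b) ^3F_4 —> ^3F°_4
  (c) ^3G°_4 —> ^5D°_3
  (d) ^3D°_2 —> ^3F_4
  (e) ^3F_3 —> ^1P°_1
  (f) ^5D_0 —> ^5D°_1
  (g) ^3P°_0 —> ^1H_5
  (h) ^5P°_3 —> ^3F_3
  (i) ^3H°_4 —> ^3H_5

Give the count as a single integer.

3

(a) forbidden (ΔS fails)
(b) allowed
(c) forbidden (parity, ΔS, ΔL fail)
(d) forbidden (ΔJ fails)
(e) forbidden (ΔS, ΔL, ΔJ fail)
(f) allowed
(g) forbidden (ΔS, ΔL, ΔJ fail)
(h) forbidden (ΔS, ΔL fail)
(i) allowed
Total allowed: 3 of 9.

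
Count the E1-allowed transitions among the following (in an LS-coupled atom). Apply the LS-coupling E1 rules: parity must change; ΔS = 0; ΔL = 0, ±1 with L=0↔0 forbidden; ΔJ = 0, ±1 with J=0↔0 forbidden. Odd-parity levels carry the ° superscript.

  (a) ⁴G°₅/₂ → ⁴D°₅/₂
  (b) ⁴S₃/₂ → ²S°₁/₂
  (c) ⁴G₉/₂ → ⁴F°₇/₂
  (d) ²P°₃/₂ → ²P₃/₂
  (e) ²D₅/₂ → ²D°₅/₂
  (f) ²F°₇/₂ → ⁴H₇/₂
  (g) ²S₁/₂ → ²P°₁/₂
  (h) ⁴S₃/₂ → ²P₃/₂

(a) forbidden (parity, ΔL fail)
(b) forbidden (ΔS, ΔL fail)
(c) allowed
(d) allowed
(e) allowed
(f) forbidden (ΔS, ΔL fail)
(g) allowed
(h) forbidden (parity, ΔS fail)
Total allowed: 4 of 8.

4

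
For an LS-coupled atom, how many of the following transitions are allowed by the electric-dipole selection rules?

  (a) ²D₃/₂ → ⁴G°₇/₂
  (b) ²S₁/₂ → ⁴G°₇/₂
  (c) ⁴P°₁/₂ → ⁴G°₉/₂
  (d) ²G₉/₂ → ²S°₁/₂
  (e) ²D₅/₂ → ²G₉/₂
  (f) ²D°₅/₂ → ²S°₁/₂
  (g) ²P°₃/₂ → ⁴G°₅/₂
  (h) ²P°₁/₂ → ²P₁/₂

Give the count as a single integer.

1

(a) forbidden (ΔS, ΔL, ΔJ fail)
(b) forbidden (ΔS, ΔL, ΔJ fail)
(c) forbidden (parity, ΔL, ΔJ fail)
(d) forbidden (ΔL, ΔJ fail)
(e) forbidden (parity, ΔL, ΔJ fail)
(f) forbidden (parity, ΔL, ΔJ fail)
(g) forbidden (parity, ΔS, ΔL fail)
(h) allowed
Total allowed: 1 of 8.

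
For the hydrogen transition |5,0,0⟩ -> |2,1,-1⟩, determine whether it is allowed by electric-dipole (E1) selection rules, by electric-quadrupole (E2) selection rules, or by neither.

Δl = 1 − 0 = +1; l_i + l_f = 1.
Δm_l = -1.
E1 (Δl = ±1, |Δm_l| ≤ 1): satisfied.
E2 (Δl = 0,±2, l_i+l_f ≥ 2, |Δm_l| ≤ 2): not satisfied.

E1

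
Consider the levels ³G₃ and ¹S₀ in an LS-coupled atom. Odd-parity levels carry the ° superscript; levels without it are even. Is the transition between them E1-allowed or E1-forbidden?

forbidden

Reading off the term symbols: S 1→0, L 4→0, J 3→0, parity even→even.
Parity must change: even → even — ✗.
ΔS = 0: S: 1 → 0 — ✗.
ΔL = 0, ±1 (not L=0↔0): L: 4 → 0, ΔL = -4 — ✗.
ΔJ = 0, ±1 (not J=0↔0): J: 3 → 0, ΔJ = -3 — ✗.
Rule(s) violated: parity, ΔS, ΔL, ΔJ.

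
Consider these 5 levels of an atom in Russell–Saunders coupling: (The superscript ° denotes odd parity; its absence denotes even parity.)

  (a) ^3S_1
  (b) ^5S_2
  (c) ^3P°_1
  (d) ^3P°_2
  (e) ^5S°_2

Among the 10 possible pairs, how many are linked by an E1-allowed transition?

(a)–(b): forbidden (parity, ΔS, ΔL).
(a)–(c): allowed.
(a)–(d): allowed.
(a)–(e): forbidden (ΔS, ΔL).
(b)–(c): forbidden (ΔS).
(b)–(d): forbidden (ΔS).
(b)–(e): forbidden (ΔL).
(c)–(d): forbidden (parity).
(c)–(e): forbidden (parity, ΔS).
(d)–(e): forbidden (parity, ΔS).
Allowed pairs: 2 of 10.

2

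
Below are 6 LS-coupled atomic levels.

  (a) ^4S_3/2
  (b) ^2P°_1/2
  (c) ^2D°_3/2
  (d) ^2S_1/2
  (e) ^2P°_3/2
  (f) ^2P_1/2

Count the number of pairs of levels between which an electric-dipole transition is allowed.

5

(a)–(b): forbidden (ΔS).
(a)–(c): forbidden (ΔS, ΔL).
(a)–(d): forbidden (parity, ΔS, ΔL).
(a)–(e): forbidden (ΔS).
(a)–(f): forbidden (parity, ΔS).
(b)–(c): forbidden (parity).
(b)–(d): allowed.
(b)–(e): forbidden (parity).
(b)–(f): allowed.
(c)–(d): forbidden (ΔL).
(c)–(e): forbidden (parity).
(c)–(f): allowed.
(d)–(e): allowed.
(d)–(f): forbidden (parity).
(e)–(f): allowed.
Allowed pairs: 5 of 15.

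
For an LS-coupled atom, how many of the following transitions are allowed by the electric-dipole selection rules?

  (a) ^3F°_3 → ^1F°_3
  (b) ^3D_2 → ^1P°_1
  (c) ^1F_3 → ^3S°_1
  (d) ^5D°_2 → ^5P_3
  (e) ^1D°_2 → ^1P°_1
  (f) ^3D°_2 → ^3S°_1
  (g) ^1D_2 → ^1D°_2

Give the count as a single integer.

2

(a) forbidden (parity, ΔS fail)
(b) forbidden (ΔS fails)
(c) forbidden (ΔS, ΔL, ΔJ fail)
(d) allowed
(e) forbidden (parity fails)
(f) forbidden (parity, ΔL fail)
(g) allowed
Total allowed: 2 of 7.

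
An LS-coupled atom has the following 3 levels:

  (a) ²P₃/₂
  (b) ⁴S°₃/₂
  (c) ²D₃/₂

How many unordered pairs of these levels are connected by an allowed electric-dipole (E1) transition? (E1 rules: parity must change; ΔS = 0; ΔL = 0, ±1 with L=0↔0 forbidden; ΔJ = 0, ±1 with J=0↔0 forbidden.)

0

(a)–(b): forbidden (ΔS).
(a)–(c): forbidden (parity).
(b)–(c): forbidden (ΔS, ΔL).
Allowed pairs: 0 of 3.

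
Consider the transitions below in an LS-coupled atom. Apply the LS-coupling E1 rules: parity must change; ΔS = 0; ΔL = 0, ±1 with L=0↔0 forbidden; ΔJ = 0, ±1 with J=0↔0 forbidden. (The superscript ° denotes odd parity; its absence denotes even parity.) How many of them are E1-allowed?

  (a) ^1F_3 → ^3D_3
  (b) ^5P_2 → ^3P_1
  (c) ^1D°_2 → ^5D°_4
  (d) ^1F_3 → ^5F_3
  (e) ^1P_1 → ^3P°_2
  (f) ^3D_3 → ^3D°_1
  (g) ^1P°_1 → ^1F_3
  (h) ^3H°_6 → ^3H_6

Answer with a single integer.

1

(a) forbidden (parity, ΔS fail)
(b) forbidden (parity, ΔS fail)
(c) forbidden (parity, ΔS, ΔJ fail)
(d) forbidden (parity, ΔS fail)
(e) forbidden (ΔS fails)
(f) forbidden (ΔJ fails)
(g) forbidden (ΔL, ΔJ fail)
(h) allowed
Total allowed: 1 of 8.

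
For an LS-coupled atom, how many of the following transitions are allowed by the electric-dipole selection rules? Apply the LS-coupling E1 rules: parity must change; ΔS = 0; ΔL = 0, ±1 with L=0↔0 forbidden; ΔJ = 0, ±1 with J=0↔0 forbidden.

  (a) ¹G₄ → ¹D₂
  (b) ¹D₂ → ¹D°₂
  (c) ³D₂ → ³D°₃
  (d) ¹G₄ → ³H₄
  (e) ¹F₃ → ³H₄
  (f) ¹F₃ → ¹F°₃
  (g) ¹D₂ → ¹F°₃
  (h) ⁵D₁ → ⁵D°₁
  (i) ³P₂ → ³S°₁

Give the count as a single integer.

6

(a) forbidden (parity, ΔL, ΔJ fail)
(b) allowed
(c) allowed
(d) forbidden (parity, ΔS fail)
(e) forbidden (parity, ΔS, ΔL fail)
(f) allowed
(g) allowed
(h) allowed
(i) allowed
Total allowed: 6 of 9.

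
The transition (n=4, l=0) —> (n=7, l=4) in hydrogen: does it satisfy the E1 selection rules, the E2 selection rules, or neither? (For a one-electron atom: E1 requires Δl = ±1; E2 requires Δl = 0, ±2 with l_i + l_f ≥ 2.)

Δl = 4 − 0 = +4; l_i + l_f = 4.
E1 (Δl = ±1): not satisfied.
E2 (Δl = 0,±2, l_i+l_f ≥ 2): not satisfied.

neither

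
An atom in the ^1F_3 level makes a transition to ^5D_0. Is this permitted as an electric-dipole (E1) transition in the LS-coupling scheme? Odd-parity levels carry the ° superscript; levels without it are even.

ΔL = 0, ±1 (not L=0↔0): L: 3 → 2, ΔL = -1 — ok.
Parity must change: even → even — fails.
ΔS = 0: S: 0 → 2 — fails.
ΔJ = 0, ±1 (not J=0↔0): J: 3 → 0, ΔJ = -3 — fails.
Rule(s) violated: parity, ΔS, ΔJ.

forbidden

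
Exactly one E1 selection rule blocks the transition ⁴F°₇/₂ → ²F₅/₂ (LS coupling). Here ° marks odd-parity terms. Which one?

Initial level: S=3/2, L=3, J=7/2, parity odd. Final level: S=1/2, L=3, J=5/2, parity even.
ΔL = 0, ±1 (not L=0↔0): L: 3 → 3, ΔL = +0 — passes.
Parity must change: odd → even — passes.
ΔJ = 0, ±1 (not J=0↔0): J: 7/2 → 5/2, ΔJ = -1 — passes.
ΔS = 0: S: 3/2 → 1/2 — fails.

the ΔS = 0 rule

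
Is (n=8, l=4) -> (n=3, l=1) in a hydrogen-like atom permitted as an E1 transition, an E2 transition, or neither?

Δl = 1 − 4 = -3; l_i + l_f = 5.
E1 (Δl = ±1): not satisfied.
E2 (Δl = 0,±2, l_i+l_f ≥ 2): not satisfied.

neither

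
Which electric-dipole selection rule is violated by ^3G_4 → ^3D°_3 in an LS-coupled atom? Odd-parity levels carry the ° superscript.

the ΔL = 0, ±1 rule

Parity must change: even → odd — ok.
ΔS = 0: S: 1 → 1 — ok.
ΔL = 0, ±1 (not L=0↔0): L: 4 → 2, ΔL = -2 — fails.
ΔJ = 0, ±1 (not J=0↔0): J: 4 → 3, ΔJ = -1 — ok.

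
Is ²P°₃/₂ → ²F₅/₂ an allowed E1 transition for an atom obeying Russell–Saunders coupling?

Reading off the term symbols: S 1/2→1/2, L 1→3, J 3/2→5/2, parity odd→even.
Parity must change: odd → even — ✓.
ΔS = 0: S: 1/2 → 1/2 — ✓.
ΔL = 0, ±1 (not L=0↔0): L: 1 → 3, ΔL = +2 — ✗.
ΔJ = 0, ±1 (not J=0↔0): J: 3/2 → 5/2, ΔJ = +1 — ✓.
Rule(s) violated: ΔL.

forbidden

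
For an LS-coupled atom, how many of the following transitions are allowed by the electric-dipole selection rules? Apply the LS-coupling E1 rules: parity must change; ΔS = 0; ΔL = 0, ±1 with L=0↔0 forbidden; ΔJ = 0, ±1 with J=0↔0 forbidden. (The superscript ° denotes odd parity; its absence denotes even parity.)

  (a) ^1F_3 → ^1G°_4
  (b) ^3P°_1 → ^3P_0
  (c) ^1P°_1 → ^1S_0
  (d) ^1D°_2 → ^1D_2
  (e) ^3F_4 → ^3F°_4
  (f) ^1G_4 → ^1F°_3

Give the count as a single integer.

(a) allowed
(b) allowed
(c) allowed
(d) allowed
(e) allowed
(f) allowed
Total allowed: 6 of 6.

6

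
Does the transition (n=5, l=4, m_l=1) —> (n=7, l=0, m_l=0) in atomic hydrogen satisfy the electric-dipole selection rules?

forbidden

Δl = 0 − 4 = -4; the E1 rule Δl = ±1 is fails.
m_l: 1 → 0 (Δm_l = -1). |Δm_l| ≤ 1 ok.
The transition is electric-dipole forbidden.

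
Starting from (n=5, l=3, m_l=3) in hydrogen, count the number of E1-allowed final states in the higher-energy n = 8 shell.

E1 requires Δl = ±1, so l_f ∈ {2, 4}; with 0 ≤ l_f ≤ n_f−1 = 7, the allowed l_f values are {2, 4}.
For l_f = 2: m_f ∈ {m_i−1, m_i, m_i+1} ∩ [−2, 2] = {2} → 1 state.
For l_f = 4: m_f ∈ {m_i−1, m_i, m_i+1} ∩ [−4, 4] = {2, 3, 4} → 3 states.
Total: 4.

4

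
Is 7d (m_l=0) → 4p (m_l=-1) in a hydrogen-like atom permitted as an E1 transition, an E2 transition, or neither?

Δl = 1 − 2 = -1; l_i + l_f = 3.
Δm_l = -1.
E1 (Δl = ±1, |Δm_l| ≤ 1): satisfied.
E2 (Δl = 0,±2, l_i+l_f ≥ 2, |Δm_l| ≤ 2): not satisfied.

E1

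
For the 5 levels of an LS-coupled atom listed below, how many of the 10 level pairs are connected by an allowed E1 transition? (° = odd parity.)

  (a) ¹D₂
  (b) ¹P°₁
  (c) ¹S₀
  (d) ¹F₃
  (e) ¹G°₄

3

(a)–(b): allowed.
(a)–(c): forbidden (parity, ΔL, ΔJ).
(a)–(d): forbidden (parity).
(a)–(e): forbidden (ΔL, ΔJ).
(b)–(c): allowed.
(b)–(d): forbidden (ΔL, ΔJ).
(b)–(e): forbidden (parity, ΔL, ΔJ).
(c)–(d): forbidden (parity, ΔL, ΔJ).
(c)–(e): forbidden (ΔL, ΔJ).
(d)–(e): allowed.
Allowed pairs: 3 of 10.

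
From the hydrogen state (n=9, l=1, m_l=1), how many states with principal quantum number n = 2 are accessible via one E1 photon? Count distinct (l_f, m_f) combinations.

1

E1 requires Δl = ±1, so l_f ∈ {0, 2}; with 0 ≤ l_f ≤ n_f−1 = 1, the allowed l_f values are {0}.
For l_f = 0: m_f ∈ {m_i−1, m_i, m_i+1} ∩ [−0, 0] = {0} → 1 state.
Total: 1.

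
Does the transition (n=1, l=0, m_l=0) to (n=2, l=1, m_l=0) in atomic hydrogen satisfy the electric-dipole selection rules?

allowed

Initial l = 0, final l = 1, so Δl = +1. E1 requires Δl = ±1: passes.
Δm_l = 0 − (0) = +0. E1 requires Δm_l = 0, ±1: passes.
All E1 selection rules are satisfied.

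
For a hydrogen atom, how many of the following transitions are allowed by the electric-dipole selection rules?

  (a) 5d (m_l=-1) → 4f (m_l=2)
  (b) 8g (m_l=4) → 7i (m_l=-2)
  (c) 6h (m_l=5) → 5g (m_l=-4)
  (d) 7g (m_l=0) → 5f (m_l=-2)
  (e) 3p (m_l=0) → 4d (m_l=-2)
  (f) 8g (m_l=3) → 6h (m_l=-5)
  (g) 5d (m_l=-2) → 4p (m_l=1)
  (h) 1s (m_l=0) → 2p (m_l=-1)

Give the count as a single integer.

(a) forbidden — Δm_l = +3 (E1 requires Δm_l = 0, ±1)
(b) forbidden — Δl = +2 (E1 requires Δl = ±1); Δm_l = -6 (E1 requires Δm_l = 0, ±1)
(c) forbidden — Δm_l = -9 (E1 requires Δm_l = 0, ±1)
(d) forbidden — Δm_l = -2 (E1 requires Δm_l = 0, ±1)
(e) forbidden — Δm_l = -2 (E1 requires Δm_l = 0, ±1)
(f) forbidden — Δm_l = -8 (E1 requires Δm_l = 0, ±1)
(g) forbidden — Δm_l = +3 (E1 requires Δm_l = 0, ±1)
(h) allowed
Total allowed: 1 of 8.

1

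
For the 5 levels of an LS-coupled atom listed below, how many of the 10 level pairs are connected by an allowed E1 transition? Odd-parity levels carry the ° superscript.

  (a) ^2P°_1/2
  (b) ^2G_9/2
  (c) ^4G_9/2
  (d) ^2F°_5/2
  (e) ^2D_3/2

(a)–(b): forbidden (ΔL, ΔJ).
(a)–(c): forbidden (ΔS, ΔL, ΔJ).
(a)–(d): forbidden (parity, ΔL, ΔJ).
(a)–(e): allowed.
(b)–(c): forbidden (parity, ΔS).
(b)–(d): forbidden (ΔJ).
(b)–(e): forbidden (parity, ΔL, ΔJ).
(c)–(d): forbidden (ΔS, ΔJ).
(c)–(e): forbidden (parity, ΔS, ΔL, ΔJ).
(d)–(e): allowed.
Allowed pairs: 2 of 10.

2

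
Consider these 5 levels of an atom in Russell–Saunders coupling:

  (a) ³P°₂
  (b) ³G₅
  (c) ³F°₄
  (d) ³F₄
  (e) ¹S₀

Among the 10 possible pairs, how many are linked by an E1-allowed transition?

(a)–(b): forbidden (ΔL, ΔJ).
(a)–(c): forbidden (parity, ΔL, ΔJ).
(a)–(d): forbidden (ΔL, ΔJ).
(a)–(e): forbidden (ΔS, ΔJ).
(b)–(c): allowed.
(b)–(d): forbidden (parity).
(b)–(e): forbidden (parity, ΔS, ΔL, ΔJ).
(c)–(d): allowed.
(c)–(e): forbidden (ΔS, ΔL, ΔJ).
(d)–(e): forbidden (parity, ΔS, ΔL, ΔJ).
Allowed pairs: 2 of 10.

2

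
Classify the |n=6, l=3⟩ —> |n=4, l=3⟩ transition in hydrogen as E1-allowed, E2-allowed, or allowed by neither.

Δl = 3 − 3 = +0; l_i + l_f = 6.
E1 (Δl = ±1): not satisfied.
E2 (Δl = 0,±2, l_i+l_f ≥ 2): satisfied.

E2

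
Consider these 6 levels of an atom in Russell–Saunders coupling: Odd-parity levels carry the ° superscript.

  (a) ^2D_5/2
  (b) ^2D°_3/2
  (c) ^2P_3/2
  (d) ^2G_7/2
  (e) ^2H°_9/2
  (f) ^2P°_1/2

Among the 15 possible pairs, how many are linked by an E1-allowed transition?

(a)–(b): allowed.
(a)–(c): forbidden (parity).
(a)–(d): forbidden (parity, ΔL).
(a)–(e): forbidden (ΔL, ΔJ).
(a)–(f): forbidden (ΔJ).
(b)–(c): allowed.
(b)–(d): forbidden (ΔL, ΔJ).
(b)–(e): forbidden (parity, ΔL, ΔJ).
(b)–(f): forbidden (parity).
(c)–(d): forbidden (parity, ΔL, ΔJ).
(c)–(e): forbidden (ΔL, ΔJ).
(c)–(f): allowed.
(d)–(e): allowed.
(d)–(f): forbidden (ΔL, ΔJ).
(e)–(f): forbidden (parity, ΔL, ΔJ).
Allowed pairs: 4 of 15.

4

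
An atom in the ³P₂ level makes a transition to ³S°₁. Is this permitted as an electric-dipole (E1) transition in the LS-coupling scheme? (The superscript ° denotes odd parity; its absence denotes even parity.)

Initial level: S=1, L=1, J=2, parity even. Final level: S=1, L=0, J=1, parity odd.
ΔS = 0: S: 1 → 1 — ✓.
ΔJ = 0, ±1 (not J=0↔0): J: 2 → 1, ΔJ = -1 — ✓.
ΔL = 0, ±1 (not L=0↔0): L: 1 → 0, ΔL = -1 — ✓.
Parity must change: even → odd — ✓.
All four E1 rules are satisfied.

allowed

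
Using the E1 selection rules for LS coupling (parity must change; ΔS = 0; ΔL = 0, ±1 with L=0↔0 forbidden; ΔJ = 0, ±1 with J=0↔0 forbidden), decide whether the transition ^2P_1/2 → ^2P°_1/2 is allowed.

allowed

Initial level: S=1/2, L=1, J=1/2, parity even. Final level: S=1/2, L=1, J=1/2, parity odd.
ΔL = 0, ±1 (not L=0↔0): L: 1 → 1, ΔL = +0 — ✓.
ΔS = 0: S: 1/2 → 1/2 — ✓.
ΔJ = 0, ±1 (not J=0↔0): J: 1/2 → 1/2, ΔJ = +0 — ✓.
Parity must change: even → odd — ✓.
All four E1 rules are satisfied.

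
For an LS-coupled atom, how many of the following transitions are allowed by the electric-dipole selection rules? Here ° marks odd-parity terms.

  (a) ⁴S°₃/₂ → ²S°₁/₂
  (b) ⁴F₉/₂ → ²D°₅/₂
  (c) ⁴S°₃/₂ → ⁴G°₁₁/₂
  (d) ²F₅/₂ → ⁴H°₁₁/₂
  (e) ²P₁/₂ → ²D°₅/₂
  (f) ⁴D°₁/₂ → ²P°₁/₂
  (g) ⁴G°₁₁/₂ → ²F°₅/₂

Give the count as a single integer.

0

(a) forbidden (parity, ΔS, ΔL fail)
(b) forbidden (ΔS, ΔJ fail)
(c) forbidden (parity, ΔL, ΔJ fail)
(d) forbidden (ΔS, ΔL, ΔJ fail)
(e) forbidden (ΔJ fails)
(f) forbidden (parity, ΔS fail)
(g) forbidden (parity, ΔS, ΔJ fail)
Total allowed: 0 of 7.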